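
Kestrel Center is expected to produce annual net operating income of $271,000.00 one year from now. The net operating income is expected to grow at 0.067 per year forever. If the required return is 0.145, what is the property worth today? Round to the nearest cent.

Growing perpetuity: P = D₁ / (r − g) = $271,000.0000 / (0.145 − 0.067) = $3,474,358.97

$3474358.97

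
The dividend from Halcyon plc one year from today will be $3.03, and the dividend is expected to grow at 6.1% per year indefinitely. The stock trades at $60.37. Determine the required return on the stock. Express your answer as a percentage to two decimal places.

11.12%

P = D₁/(r − g) ⇒ r = D₁/P + g = $3.0300/$60.37 + 0.061 = 0.050190 + 0.061 = 0.111190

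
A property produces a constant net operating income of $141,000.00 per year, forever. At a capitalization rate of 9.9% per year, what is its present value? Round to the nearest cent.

$1424242.42

Level perpetuity: PV = C / r = $141,000.00 / 0.099 = $1,424,242.42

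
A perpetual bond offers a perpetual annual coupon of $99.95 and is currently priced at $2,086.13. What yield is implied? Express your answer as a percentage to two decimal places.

4.79%

P = C/r ⇒ r = C/P = $99.95/$2,086.13 = 0.047912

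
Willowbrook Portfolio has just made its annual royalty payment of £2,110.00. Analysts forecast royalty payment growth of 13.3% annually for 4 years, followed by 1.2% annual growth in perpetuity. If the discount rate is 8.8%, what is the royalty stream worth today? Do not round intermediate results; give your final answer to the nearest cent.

D_1 = 2390.63000
D_2 = 2708.58379
D_3 = 3068.82543
D_4 = 3476.97922
Terminal value at year 4: TV = D_4×(1+g_2)/(r−g_2) = 3518.70297/0.076 = 46298.72326
P_0 = D_1/(1+r)^1 + D_2/(1+r)^2 + D_3/(1+r)^3 + D_4/(1+r)^4 + TV/(1+r)^4
    = 2197.27022 + 2288.14996 + 2382.78852 + 2481.34135 + 33041.01906 = 42390.56912

£42390.57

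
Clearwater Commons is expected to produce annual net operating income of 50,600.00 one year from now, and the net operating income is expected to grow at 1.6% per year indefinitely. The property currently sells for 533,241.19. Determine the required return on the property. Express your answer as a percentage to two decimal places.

11.09%

P = D₁/(r − g) ⇒ r = D₁/P + g = 50,600.0000/533,241.19 + 0.016 = 0.094891 + 0.016 = 0.110891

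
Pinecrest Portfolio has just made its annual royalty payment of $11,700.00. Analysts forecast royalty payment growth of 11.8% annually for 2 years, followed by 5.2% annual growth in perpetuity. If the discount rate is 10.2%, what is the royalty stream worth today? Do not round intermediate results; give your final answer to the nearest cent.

$277280.23

D_1 = 13080.60000
D_2 = 14624.11080
Terminal value at year 2: TV = D_2×(1+g_2)/(r−g_2) = 15384.56456/0.05 = 307691.29123
P_0 = D_1/(1+r)^1 + D_2/(1+r)^2 + TV/(1+r)^2
    = 11869.87296 + 12042.21231 + 253368.14704 = 277280.23230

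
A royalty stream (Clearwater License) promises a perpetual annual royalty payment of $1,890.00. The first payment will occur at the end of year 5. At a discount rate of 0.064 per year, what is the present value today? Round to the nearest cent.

Value at end of year 4: C / r = $1,890.00 / 0.064 = $29,531.2500
Discount to today: PV = $29,531.2500 / (1 + 0.064)^4 = $29,531.2500 / 1.281641 = $23,041.74

$23041.74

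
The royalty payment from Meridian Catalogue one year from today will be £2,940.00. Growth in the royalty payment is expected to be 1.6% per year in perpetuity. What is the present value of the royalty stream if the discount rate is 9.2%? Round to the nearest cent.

Growing perpetuity: P = D₁ / (r − g) = £2,940.0000 / (0.092 − 0.016) = £38,684.21

£38684.21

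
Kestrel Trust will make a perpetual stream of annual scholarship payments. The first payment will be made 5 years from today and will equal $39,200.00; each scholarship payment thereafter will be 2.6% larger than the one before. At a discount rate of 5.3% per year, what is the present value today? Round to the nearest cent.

Value at end of year 4: C₁ / (r − g) = $39,200.00 / (0.053 − 0.026) = $1,451,851.8519
Discount to today: PV = $1,451,851.8519 / (1 + 0.053)^4 = $1,451,851.8519 / 1.229457 = $1,180,888.30

$1180888.30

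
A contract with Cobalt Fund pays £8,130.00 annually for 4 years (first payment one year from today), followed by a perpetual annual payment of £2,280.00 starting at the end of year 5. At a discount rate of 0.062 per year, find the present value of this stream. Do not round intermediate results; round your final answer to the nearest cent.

£56952.57

PV of 4-year annuity: £8,130.00 × [1 − (1+0.062)^−4] / 0.062 = 28042.77094
Perpetuity value at year 4: £2,280.00 / 0.062 = 36774.19355
PV of perpetuity: 36774.19355 / (1+0.062)^4 = 28909.80022
Total PV = 28042.77094 + 28909.80022 = 56952.57116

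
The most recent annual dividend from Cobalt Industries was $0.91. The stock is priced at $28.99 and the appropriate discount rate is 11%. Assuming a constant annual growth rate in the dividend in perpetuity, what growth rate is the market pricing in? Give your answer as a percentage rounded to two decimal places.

7.62%

P = D₀(1+g)/(r−g) ⇒ P(r−g) = D₀(1+g) ⇒ g(P+D₀) = P·r − D₀
g = (P·r − D₀)/(P + D₀) = ($28.99×0.11 − $0.91) / ($28.99 + $0.91) = 0.076217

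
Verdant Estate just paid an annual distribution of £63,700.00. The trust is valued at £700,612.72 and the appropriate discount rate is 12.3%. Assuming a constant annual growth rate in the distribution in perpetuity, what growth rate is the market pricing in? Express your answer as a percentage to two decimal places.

P = D₀(1+g)/(r−g) ⇒ P(r−g) = D₀(1+g) ⇒ g(P+D₀) = P·r − D₀
g = (P·r − D₀)/(P + D₀) = (£700,612.72×0.123 − £63,700.00) / (£700,612.72 + £63,700.00) = 0.029406

2.94%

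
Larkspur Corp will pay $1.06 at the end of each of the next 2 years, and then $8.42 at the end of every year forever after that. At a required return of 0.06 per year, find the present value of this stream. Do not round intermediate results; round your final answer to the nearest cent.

$126.84

PV of 2-year annuity: $1.06 × [1 − (1+0.06)^−2] / 0.06 = 1.94340
Perpetuity value at year 2: $8.42 / 0.06 = 140.33333
PV of perpetuity: 140.33333 / (1+0.06)^2 = 124.89617
Total PV = 1.94340 + 124.89617 = 126.83956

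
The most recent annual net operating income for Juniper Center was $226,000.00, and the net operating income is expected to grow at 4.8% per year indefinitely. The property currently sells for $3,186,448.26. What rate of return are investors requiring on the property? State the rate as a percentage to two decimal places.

12.23%

D₁ = $226,000.00 × 1.048 = $236,848.0000
P = D₁/(r − g) ⇒ r = D₁/P + g = $236,848.0000/$3,186,448.26 + 0.048 = 0.074330 + 0.048 = 0.122330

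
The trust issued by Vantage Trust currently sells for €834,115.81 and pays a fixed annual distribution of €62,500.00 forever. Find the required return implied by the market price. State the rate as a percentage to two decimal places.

P = C/r ⇒ r = C/P = €62,500.00/€834,115.81 = 0.074930

7.49%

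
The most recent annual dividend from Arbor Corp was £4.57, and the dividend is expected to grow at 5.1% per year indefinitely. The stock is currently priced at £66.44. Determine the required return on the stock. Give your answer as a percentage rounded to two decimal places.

D₁ = £4.57 × 1.051 = £4.8031
P = D₁/(r − g) ⇒ r = D₁/P + g = £4.8031/£66.44 + 0.051 = 0.072292 + 0.051 = 0.123292

12.33%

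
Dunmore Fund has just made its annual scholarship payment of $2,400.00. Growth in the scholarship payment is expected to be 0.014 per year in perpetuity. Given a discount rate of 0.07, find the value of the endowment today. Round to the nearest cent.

D₁ = D₀ × (1 + g) = $2,400.00 × 1.014 = $2,433.6000
Growing perpetuity: P = D₁ / (r − g) = $2,433.6000 / (0.07 − 0.014) = $43,457.14

$43457.14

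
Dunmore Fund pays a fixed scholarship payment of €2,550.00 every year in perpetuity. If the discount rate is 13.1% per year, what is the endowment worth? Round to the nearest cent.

Level perpetuity: PV = C / r = €2,550.00 / 0.131 = €19,465.65

€19465.65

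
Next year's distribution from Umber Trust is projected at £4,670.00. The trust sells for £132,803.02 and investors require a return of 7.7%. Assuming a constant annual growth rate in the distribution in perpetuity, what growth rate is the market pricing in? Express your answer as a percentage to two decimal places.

4.18%

P = D₁/(r−g) ⇒ g = r − D₁/P = 0.077 − £4,670.00/£132,803.02 = 0.041835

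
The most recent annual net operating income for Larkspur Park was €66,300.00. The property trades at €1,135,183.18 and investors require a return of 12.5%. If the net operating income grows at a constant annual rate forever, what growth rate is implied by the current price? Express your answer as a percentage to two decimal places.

6.29%

P = D₀(1+g)/(r−g) ⇒ P(r−g) = D₀(1+g) ⇒ g(P+D₀) = P·r − D₀
g = (P·r − D₀)/(P + D₀) = (€1,135,183.18×0.125 − €66,300.00) / (€1,135,183.18 + €66,300.00) = 0.062920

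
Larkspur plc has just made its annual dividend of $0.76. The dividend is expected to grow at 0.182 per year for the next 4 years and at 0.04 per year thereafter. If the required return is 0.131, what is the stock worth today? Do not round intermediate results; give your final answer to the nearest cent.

D_1 = 0.89832
D_2 = 1.06181
D_3 = 1.25506
D_4 = 1.48349
Terminal value at year 4: TV = D_4×(1+g_2)/(r−g_2) = 1.54283/0.091 = 16.95413
P_0 = D_1/(1+r)^1 + D_2/(1+r)^2 + D_3/(1+r)^3 + D_4/(1+r)^4 + TV/(1+r)^4
    = 0.79427 + 0.83009 + 0.86752 + 0.90664 + 10.36156 = 13.76007

$13.76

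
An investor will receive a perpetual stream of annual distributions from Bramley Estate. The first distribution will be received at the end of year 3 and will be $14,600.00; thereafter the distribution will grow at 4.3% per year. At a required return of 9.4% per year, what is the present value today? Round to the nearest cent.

Value at end of year 2: C₁ / (r − g) = $14,600.00 / (0.094 − 0.043) = $286,274.5098
Discount to today: PV = $286,274.5098 / (1 + 0.094)^2 = $286,274.5098 / 1.196836 = $239,192.76

$239192.76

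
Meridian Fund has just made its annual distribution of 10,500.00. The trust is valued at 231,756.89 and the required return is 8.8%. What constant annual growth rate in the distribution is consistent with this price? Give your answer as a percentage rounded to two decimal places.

4.08%

P = D₀(1+g)/(r−g) ⇒ P(r−g) = D₀(1+g) ⇒ g(P+D₀) = P·r − D₀
g = (P·r − D₀)/(P + D₀) = (231,756.89×0.088 − 10,500.00) / (231,756.89 + 10,500.00) = 0.040843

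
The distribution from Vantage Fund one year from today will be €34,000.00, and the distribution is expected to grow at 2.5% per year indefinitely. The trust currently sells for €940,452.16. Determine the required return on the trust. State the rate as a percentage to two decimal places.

6.12%

P = D₁/(r − g) ⇒ r = D₁/P + g = €34,000.0000/€940,452.16 + 0.025 = 0.036153 + 0.025 = 0.061153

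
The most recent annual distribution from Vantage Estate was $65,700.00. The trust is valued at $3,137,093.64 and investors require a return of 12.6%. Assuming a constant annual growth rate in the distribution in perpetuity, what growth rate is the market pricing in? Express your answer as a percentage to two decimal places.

P = D₀(1+g)/(r−g) ⇒ P(r−g) = D₀(1+g) ⇒ g(P+D₀) = P·r − D₀
g = (P·r − D₀)/(P + D₀) = ($3,137,093.64×0.126 − $65,700.00) / ($3,137,093.64 + $65,700.00) = 0.102902

10.29%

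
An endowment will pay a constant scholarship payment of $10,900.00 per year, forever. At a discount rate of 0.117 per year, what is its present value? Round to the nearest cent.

Level perpetuity: PV = C / r = $10,900.00 / 0.117 = $93,162.39

$93162.39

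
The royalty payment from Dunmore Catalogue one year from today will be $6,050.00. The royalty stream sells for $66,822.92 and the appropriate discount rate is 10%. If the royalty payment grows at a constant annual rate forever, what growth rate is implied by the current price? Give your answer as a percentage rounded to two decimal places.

0.95%

P = D₁/(r−g) ⇒ g = r − D₁/P = 0.1 − $6,050.00/$66,822.92 = 0.009462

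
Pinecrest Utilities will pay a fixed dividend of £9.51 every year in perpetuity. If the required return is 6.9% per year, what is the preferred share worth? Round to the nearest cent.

£137.83

Level perpetuity: PV = C / r = £9.51 / 0.069 = £137.83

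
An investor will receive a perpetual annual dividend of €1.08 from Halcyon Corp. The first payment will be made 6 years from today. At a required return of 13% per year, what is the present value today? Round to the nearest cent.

Value at end of year 5: C / r = €1.08 / 0.13 = €8.3077
Discount to today: PV = €8.3077 / (1 + 0.13)^5 = €8.3077 / 1.842435 = €4.51

€4.51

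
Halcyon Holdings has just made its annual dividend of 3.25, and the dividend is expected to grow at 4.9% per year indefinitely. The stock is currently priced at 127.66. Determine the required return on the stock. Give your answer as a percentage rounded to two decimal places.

D₁ = 3.25 × 1.049 = 3.4093
P = D₁/(r − g) ⇒ r = D₁/P + g = 3.4093/127.66 + 0.049 = 0.026706 + 0.049 = 0.075706

7.57%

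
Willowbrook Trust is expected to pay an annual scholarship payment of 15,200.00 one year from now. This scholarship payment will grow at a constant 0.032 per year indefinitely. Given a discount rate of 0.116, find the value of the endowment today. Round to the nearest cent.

Growing perpetuity: P = D₁ / (r − g) = 15,200.0000 / (0.116 − 0.032) = 180,952.38

180952.38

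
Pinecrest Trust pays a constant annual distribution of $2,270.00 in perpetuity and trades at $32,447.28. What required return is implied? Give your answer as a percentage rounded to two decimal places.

P = C/r ⇒ r = C/P = $2,270.00/$32,447.28 = 0.069960

7.00%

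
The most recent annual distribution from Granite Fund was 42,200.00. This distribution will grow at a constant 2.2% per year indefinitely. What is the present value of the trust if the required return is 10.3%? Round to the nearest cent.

D₁ = D₀ × (1 + g) = 42,200.00 × 1.022 = 43,128.4000
Growing perpetuity: P = D₁ / (r − g) = 43,128.4000 / (0.103 − 0.022) = 532,449.38

532449.38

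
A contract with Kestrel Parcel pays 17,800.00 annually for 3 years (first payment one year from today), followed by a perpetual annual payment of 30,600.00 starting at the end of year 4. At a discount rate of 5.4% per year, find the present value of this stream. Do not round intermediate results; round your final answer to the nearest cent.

532068.72

PV of 3-year annuity: 17,800.00 × [1 − (1+0.054)^−3] / 0.054 = 48112.76959
Perpetuity value at year 3: 30,600.00 / 0.054 = 566666.66667
PV of perpetuity: 566666.66667 / (1+0.054)^3 = 483955.95041
Total PV = 48112.76959 + 483955.95041 = 532068.72000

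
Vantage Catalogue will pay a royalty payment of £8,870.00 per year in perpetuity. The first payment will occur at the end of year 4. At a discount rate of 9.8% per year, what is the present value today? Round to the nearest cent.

Value at end of year 3: C / r = £8,870.00 / 0.098 = £90,510.2041
Discount to today: PV = £90,510.2041 / (1 + 0.098)^3 = £90,510.2041 / 1.323753 = £68,373.93

£68373.93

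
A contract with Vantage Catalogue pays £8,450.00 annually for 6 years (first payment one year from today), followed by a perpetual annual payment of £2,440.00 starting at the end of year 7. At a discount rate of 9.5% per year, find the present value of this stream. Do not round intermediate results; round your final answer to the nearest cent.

£52247.36

PV of 6-year annuity: £8,450.00 × [1 − (1+0.095)^−6] / 0.095 = 37347.52443
Perpetuity value at year 6: £2,440.00 / 0.095 = 25684.21053
PV of perpetuity: 25684.21053 / (1+0.095)^6 = 14899.83661
Total PV = 37347.52443 + 14899.83661 = 52247.36103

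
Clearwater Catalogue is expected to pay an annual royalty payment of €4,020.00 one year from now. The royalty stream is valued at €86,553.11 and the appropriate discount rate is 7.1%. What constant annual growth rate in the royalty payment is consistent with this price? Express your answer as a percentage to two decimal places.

2.46%

P = D₁/(r−g) ⇒ g = r − D₁/P = 0.071 − €4,020.00/€86,553.11 = 0.024555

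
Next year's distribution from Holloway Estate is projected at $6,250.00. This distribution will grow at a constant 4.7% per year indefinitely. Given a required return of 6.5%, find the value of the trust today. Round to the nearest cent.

$347222.22

Growing perpetuity: P = D₁ / (r − g) = $6,250.0000 / (0.065 − 0.047) = $347,222.22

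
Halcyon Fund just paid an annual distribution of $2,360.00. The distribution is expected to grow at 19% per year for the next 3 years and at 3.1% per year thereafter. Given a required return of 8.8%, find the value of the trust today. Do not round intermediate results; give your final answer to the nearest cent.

$64345.86

D_1 = 2808.40000
D_2 = 3341.99600
D_3 = 3976.97524
Terminal value at year 3: TV = D_3×(1+g_2)/(r−g_2) = 4100.26147/0.057 = 71934.41180
P_0 = D_1/(1+r)^1 + D_2/(1+r)^2 + D_3/(1+r)^3 + TV/(1+r)^3
    = 2581.25000 + 2823.24219 + 3087.92114 + 55853.45084 = 64345.86417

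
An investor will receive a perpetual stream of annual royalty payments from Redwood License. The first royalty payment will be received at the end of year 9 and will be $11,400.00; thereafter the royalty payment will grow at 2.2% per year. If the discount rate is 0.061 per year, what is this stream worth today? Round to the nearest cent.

$182019.19

Value at end of year 8: C₁ / (r − g) = $11,400.00 / (0.061 − 0.022) = $292,307.6923
Discount to today: PV = $292,307.6923 / (1 + 0.061)^8 = $292,307.6923 / 1.605917 = $182,019.19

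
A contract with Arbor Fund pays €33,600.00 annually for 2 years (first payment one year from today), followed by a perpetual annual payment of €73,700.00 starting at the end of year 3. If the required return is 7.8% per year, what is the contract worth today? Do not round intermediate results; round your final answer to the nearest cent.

PV of 2-year annuity: €33,600.00 × [1 − (1+0.078)^−2] / 0.078 = 60082.40368
Perpetuity value at year 2: €73,700.00 / 0.078 = 944871.79487
PV of perpetuity: 944871.79487 / (1+0.078)^2 = 813083.90346
Total PV = 60082.40368 + 813083.90346 = 873166.30714

€873166.31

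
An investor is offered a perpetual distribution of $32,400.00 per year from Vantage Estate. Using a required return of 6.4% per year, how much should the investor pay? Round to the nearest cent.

$506250.00

Level perpetuity: PV = C / r = $32,400.00 / 0.064 = $506,250.00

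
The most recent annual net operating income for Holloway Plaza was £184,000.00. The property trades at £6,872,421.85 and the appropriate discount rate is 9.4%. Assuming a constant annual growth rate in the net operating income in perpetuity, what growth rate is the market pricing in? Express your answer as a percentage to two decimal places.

6.55%

P = D₀(1+g)/(r−g) ⇒ P(r−g) = D₀(1+g) ⇒ g(P+D₀) = P·r − D₀
g = (P·r − D₀)/(P + D₀) = (£6,872,421.85×0.094 − £184,000.00) / (£6,872,421.85 + £184,000.00) = 0.065473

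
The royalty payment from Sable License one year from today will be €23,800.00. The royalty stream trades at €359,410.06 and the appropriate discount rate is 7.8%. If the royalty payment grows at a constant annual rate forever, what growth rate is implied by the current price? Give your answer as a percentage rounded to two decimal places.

P = D₁/(r−g) ⇒ g = r − D₁/P = 0.078 − €23,800.00/€359,410.06 = 0.011780

1.18%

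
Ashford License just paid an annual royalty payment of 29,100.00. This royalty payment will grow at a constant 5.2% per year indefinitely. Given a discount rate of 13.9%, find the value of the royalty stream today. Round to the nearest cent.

351875.86

D₁ = D₀ × (1 + g) = 29,100.00 × 1.052 = 30,613.2000
Growing perpetuity: P = D₁ / (r − g) = 30,613.2000 / (0.139 − 0.052) = 351,875.86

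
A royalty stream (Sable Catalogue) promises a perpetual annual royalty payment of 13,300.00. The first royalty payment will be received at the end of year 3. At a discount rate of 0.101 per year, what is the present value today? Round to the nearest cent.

Value at end of year 2: C / r = 13,300.00 / 0.101 = 131,683.1683
Discount to today: PV = 131,683.1683 / (1 + 0.101)^2 = 131,683.1683 / 1.212201 = 108,631.46

108631.46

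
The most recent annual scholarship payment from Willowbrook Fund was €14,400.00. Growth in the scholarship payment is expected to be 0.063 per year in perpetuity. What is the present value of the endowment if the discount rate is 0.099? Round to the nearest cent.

€425200.00

D₁ = D₀ × (1 + g) = €14,400.00 × 1.063 = €15,307.2000
Growing perpetuity: P = D₁ / (r − g) = €15,307.2000 / (0.099 − 0.063) = €425,200.00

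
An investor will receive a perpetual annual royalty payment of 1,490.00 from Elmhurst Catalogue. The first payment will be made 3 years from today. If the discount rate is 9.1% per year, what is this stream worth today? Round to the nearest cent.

13756.10

Value at end of year 2: C / r = 1,490.00 / 0.091 = 16,373.6264
Discount to today: PV = 16,373.6264 / (1 + 0.091)^2 = 16,373.6264 / 1.190281 = 13,756.10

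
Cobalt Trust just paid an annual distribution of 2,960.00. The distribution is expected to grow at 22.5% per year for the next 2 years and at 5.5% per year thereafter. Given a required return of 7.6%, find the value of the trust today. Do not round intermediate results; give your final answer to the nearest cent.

199946.72

D_1 = 3626.00000
D_2 = 4441.85000
Terminal value at year 2: TV = D_2×(1+g_2)/(r−g_2) = 4686.15175/0.021 = 223150.08333
P_0 = D_1/(1+r)^1 + D_2/(1+r)^2 + TV/(1+r)^2
    = 3369.88848 + 3836.53660 + 192740.29116 = 199946.71623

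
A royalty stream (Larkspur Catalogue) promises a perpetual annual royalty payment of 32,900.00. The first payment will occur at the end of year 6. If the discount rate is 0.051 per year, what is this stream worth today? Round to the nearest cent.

Value at end of year 5: C / r = 32,900.00 / 0.051 = 645,098.0392
Discount to today: PV = 645,098.0392 / (1 + 0.051)^5 = 645,098.0392 / 1.282371 = 503,051.14

503051.14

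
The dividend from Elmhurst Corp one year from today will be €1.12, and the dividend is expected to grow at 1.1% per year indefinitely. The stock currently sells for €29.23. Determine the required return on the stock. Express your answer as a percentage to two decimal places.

4.93%

P = D₁/(r − g) ⇒ r = D₁/P + g = €1.1200/€29.23 + 0.011 = 0.038317 + 0.011 = 0.049317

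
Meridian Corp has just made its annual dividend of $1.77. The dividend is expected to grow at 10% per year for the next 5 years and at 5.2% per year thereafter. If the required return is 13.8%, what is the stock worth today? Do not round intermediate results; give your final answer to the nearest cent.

D_1 = 1.94700
D_2 = 2.14170
D_3 = 2.35587
D_4 = 2.59146
D_5 = 2.85060
Terminal value at year 5: TV = D_5×(1+g_2)/(r−g_2) = 2.99883/0.086 = 34.87016
P_0 = D_1/(1+r)^1 + D_2/(1+r)^2 + D_3/(1+r)^3 + D_4/(1+r)^4 + D_5/(1+r)^5 + TV/(1+r)^5
    = 1.71090 + 1.65377 + 1.59854 + 1.54517 + 1.49357 + 18.27017 = 26.27211

$26.27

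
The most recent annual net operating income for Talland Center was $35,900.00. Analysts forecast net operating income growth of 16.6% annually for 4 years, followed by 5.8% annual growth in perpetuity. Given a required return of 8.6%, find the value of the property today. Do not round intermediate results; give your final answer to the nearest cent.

$1974656.72

D_1 = 41859.40000
D_2 = 48808.06040
D_3 = 56910.19843
D_4 = 66357.29137
Terminal value at year 4: TV = D_4×(1+g_2)/(r−g_2) = 70206.01426/0.028 = 2507357.65230
P_0 = D_1/(1+r)^1 + D_2/(1+r)^2 + D_3/(1+r)^3 + D_4/(1+r)^4 + TV/(1+r)^4
    = 38544.56722 + 41383.94602 + 44432.48716 + 47705.59856 + 1802590.11688 = 1974656.71584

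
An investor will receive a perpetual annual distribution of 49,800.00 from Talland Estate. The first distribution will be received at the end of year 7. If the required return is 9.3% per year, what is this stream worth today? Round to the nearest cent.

Value at end of year 6: C / r = 49,800.00 / 0.093 = 535,483.8710
Discount to today: PV = 535,483.8710 / (1 + 0.093)^6 = 535,483.8710 / 1.704987 = 314,069.25

314069.25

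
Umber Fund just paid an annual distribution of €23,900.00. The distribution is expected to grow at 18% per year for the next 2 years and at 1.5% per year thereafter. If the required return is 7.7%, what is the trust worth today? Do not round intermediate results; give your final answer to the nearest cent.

€524558.72

D_1 = 28202.00000
D_2 = 33278.36000
Terminal value at year 2: TV = D_2×(1+g_2)/(r−g_2) = 33777.53540/0.062 = 544798.95806
P_0 = D_1/(1+r)^1 + D_2/(1+r)^2 + TV/(1+r)^2
    = 26185.70102 + 28689.99741 + 469683.02203 = 524558.72046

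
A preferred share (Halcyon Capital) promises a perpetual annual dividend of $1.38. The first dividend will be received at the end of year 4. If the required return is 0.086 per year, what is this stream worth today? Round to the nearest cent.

Value at end of year 3: C / r = $1.38 / 0.086 = $16.0465
Discount to today: PV = $16.0465 / (1 + 0.086)^3 = $16.0465 / 1.280824 = $12.53

$12.53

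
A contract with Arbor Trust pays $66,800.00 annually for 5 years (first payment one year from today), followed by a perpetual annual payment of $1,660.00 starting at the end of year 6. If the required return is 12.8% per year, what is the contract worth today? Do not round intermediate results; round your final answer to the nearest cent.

$243203.67

PV of 5-year annuity: $66,800.00 × [1 − (1+0.128)^−5] / 0.128 = 236102.13121
Perpetuity value at year 5: $1,660.00 / 0.128 = 12968.75000
PV of perpetuity: 12968.75000 / (1+0.128)^5 = 7101.54135
Total PV = 236102.13121 + 7101.54135 = 243203.67256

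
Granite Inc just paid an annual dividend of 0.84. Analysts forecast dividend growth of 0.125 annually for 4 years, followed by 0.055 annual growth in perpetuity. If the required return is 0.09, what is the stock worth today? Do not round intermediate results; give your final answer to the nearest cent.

D_1 = 0.94500
D_2 = 1.06313
D_3 = 1.19602
D_4 = 1.34552
Terminal value at year 4: TV = D_4×(1+g_2)/(r−g_2) = 1.41952/0.035 = 40.55774
P_0 = D_1/(1+r)^1 + D_2/(1+r)^2 + D_3/(1+r)^3 + D_4/(1+r)^4 + TV/(1+r)^4
    = 0.86697 + 0.89481 + 0.92354 + 0.95320 + 28.73213 = 32.37065

32.37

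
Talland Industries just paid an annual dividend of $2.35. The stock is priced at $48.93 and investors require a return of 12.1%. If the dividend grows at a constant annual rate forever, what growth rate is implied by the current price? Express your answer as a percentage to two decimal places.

6.96%

P = D₀(1+g)/(r−g) ⇒ P(r−g) = D₀(1+g) ⇒ g(P+D₀) = P·r − D₀
g = (P·r − D₀)/(P + D₀) = ($48.93×0.121 − $2.35) / ($48.93 + $2.35) = 0.069628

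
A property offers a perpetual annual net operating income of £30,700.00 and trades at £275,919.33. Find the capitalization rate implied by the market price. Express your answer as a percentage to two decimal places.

P = C/r ⇒ r = C/P = £30,700.00/£275,919.33 = 0.111264

11.13%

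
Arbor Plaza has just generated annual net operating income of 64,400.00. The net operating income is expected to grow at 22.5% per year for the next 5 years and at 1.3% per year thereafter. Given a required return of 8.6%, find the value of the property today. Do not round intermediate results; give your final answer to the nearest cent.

D_1 = 78890.00000
D_2 = 96640.25000
D_3 = 118384.30625
D_4 = 145020.77516
D_5 = 177650.44957
Terminal value at year 5: TV = D_5×(1+g_2)/(r−g_2) = 179959.90541/0.073 = 2465204.18371
P_0 = D_1/(1+r)^1 + D_2/(1+r)^2 + D_3/(1+r)^3 + D_4/(1+r)^4 + D_5/(1+r)^5 + TV/(1+r)^5
    = 72642.72560 + 81940.45935 + 92428.23454 + 104258.36769 + 117602.67073 + 1631938.43088 = 2100810.88879

2100810.89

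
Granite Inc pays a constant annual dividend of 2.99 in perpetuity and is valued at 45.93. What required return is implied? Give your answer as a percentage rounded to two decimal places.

6.51%

P = C/r ⇒ r = C/P = 2.99/45.93 = 0.065099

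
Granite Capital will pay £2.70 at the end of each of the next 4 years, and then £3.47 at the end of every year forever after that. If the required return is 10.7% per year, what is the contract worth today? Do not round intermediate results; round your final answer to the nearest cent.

£30.03

PV of 4-year annuity: £2.70 × [1 − (1+0.107)^−4] / 0.107 = 8.43054
Perpetuity value at year 4: £3.47 / 0.107 = 32.42991
PV of perpetuity: 32.42991 / (1+0.107)^4 = 21.59510
Total PV = 8.43054 + 21.59510 = 30.02564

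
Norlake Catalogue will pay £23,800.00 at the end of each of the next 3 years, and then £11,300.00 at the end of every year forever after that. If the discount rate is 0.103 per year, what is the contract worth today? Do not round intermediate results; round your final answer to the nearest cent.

PV of 3-year annuity: £23,800.00 × [1 − (1+0.103)^−3] / 0.103 = 58875.87209
Perpetuity value at year 3: £11,300.00 / 0.103 = 109708.73786
PV of perpetuity: 109708.73786 / (1+0.103)^3 = 81755.06750
Total PV = 58875.87209 + 81755.06750 = 140630.93959

£140630.94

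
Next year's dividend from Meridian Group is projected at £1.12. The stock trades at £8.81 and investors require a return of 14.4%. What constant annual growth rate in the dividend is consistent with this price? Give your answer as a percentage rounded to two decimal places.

P = D₁/(r−g) ⇒ g = r − D₁/P = 0.144 − £1.12/£8.81 = 0.016872

1.69%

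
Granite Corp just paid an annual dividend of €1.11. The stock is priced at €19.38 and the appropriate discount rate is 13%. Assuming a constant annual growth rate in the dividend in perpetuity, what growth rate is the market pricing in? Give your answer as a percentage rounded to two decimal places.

6.88%

P = D₀(1+g)/(r−g) ⇒ P(r−g) = D₀(1+g) ⇒ g(P+D₀) = P·r − D₀
g = (P·r − D₀)/(P + D₀) = (€19.38×0.13 − €1.11) / (€19.38 + €1.11) = 0.068785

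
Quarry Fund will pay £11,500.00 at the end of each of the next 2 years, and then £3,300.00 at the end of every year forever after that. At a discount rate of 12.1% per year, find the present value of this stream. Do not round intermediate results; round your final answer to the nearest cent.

£41112.96

PV of 2-year annuity: £11,500.00 × [1 − (1+0.121)^−2] / 0.121 = 19410.07814
Perpetuity value at year 2: £3,300.00 / 0.121 = 27272.72727
PV of perpetuity: 27272.72727 / (1+0.121)^2 = 21702.87876
Total PV = 19410.07814 + 21702.87876 = 41112.95690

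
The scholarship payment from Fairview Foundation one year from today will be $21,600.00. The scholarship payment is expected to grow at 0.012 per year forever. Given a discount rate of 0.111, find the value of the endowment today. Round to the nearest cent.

$218181.82

Growing perpetuity: P = D₁ / (r − g) = $21,600.0000 / (0.111 − 0.012) = $218,181.82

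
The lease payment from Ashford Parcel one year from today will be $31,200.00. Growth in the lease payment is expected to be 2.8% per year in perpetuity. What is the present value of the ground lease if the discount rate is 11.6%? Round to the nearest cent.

Growing perpetuity: P = D₁ / (r − g) = $31,200.0000 / (0.116 − 0.028) = $354,545.45

$354545.45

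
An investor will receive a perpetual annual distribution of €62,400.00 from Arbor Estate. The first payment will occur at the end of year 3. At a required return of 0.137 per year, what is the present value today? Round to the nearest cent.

€352324.70

Value at end of year 2: C / r = €62,400.00 / 0.137 = €455,474.4526
Discount to today: PV = €455,474.4526 / (1 + 0.137)^2 = €455,474.4526 / 1.292769 = €352,324.70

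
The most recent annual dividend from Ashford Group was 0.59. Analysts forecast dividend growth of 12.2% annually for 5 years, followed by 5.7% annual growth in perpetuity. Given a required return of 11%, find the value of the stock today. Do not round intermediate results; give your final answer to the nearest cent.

D_1 = 0.66198
D_2 = 0.74274
D_3 = 0.83336
D_4 = 0.93503
D_5 = 1.04910
Terminal value at year 5: TV = D_5×(1+g_2)/(r−g_2) = 1.10890/0.053 = 20.92259
P_0 = D_1/(1+r)^1 + D_2/(1+r)^2 + D_3/(1+r)^3 + D_4/(1+r)^4 + D_5/(1+r)^5 + TV/(1+r)^5
    = 0.59638 + 0.60283 + 0.60934 + 0.61593 + 0.62259 + 12.41654 = 15.46360

15.46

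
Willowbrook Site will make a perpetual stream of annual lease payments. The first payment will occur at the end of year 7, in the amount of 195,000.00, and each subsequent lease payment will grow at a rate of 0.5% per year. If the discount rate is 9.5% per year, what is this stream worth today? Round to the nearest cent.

1256919.28

Value at end of year 6: C₁ / (r − g) = 195,000.00 / (0.095 − 0.005) = 2,166,666.6667
Discount to today: PV = 2,166,666.6667 / (1 + 0.095)^6 = 2,166,666.6667 / 1.723791 = 1,256,919.28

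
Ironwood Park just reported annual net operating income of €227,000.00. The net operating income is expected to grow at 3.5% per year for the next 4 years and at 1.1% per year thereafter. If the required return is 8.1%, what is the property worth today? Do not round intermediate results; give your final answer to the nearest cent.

€3570529.46

D_1 = 234945.00000
D_2 = 243168.07500
D_3 = 251678.95763
D_4 = 260487.72114
Terminal value at year 4: TV = D_4×(1+g_2)/(r−g_2) = 263353.08607/0.07 = 3762186.94392
P_0 = D_1/(1+r)^1 + D_2/(1+r)^2 + D_3/(1+r)^3 + D_4/(1+r)^4 + TV/(1+r)^4
    = 217340.42553 + 208091.89679 + 199236.92245 + 190758.75554 + 2755101.45504 = 3570529.45535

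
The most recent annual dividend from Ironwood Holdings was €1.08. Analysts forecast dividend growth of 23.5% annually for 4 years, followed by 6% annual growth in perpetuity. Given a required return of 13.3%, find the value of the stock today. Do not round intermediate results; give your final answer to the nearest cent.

€27.52

D_1 = 1.33380
D_2 = 1.64724
D_3 = 2.03435
D_4 = 2.51242
Terminal value at year 4: TV = D_4×(1+g_2)/(r−g_2) = 2.66316/0.073 = 36.48166
P_0 = D_1/(1+r)^1 + D_2/(1+r)^2 + D_3/(1+r)^3 + D_4/(1+r)^4 + TV/(1+r)^4
    = 1.17723 + 1.28321 + 1.39873 + 1.52466 + 22.13884 = 27.52267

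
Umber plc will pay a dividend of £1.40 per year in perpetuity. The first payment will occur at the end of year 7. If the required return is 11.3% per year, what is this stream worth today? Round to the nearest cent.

£6.52

Value at end of year 6: C / r = £1.40 / 0.113 = £12.3894
Discount to today: PV = £12.3894 / (1 + 0.113)^6 = £12.3894 / 1.900951 = £6.52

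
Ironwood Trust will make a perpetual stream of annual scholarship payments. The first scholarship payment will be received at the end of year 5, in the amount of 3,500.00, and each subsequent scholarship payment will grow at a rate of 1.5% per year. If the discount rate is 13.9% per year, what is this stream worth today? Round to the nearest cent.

Value at end of year 4: C₁ / (r − g) = 3,500.00 / (0.139 − 0.015) = 28,225.8065
Discount to today: PV = 28,225.8065 / (1 + 0.139)^4 = 28,225.8065 / 1.683042 = 16,770.71

16770.71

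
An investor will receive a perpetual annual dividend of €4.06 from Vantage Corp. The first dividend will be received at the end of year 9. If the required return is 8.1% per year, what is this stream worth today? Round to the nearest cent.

Value at end of year 8: C / r = €4.06 / 0.081 = €50.1235
Discount to today: PV = €50.1235 / (1 + 0.081)^8 = €50.1235 / 1.864685 = €26.88

€26.88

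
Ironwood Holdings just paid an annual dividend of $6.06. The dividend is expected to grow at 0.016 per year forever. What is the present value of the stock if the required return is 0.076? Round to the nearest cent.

$102.62

D₁ = D₀ × (1 + g) = $6.06 × 1.016 = $6.1570
Growing perpetuity: P = D₁ / (r − g) = $6.1570 / (0.076 − 0.016) = $102.62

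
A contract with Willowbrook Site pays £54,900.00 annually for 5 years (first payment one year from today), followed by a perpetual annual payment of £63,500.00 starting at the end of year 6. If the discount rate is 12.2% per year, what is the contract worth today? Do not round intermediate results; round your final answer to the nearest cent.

£489643.71

PV of 5-year annuity: £54,900.00 × [1 − (1+0.122)^−5] / 0.122 = 196925.59225
Perpetuity value at year 5: £63,500.00 / 0.122 = 520491.80328
PV of perpetuity: 520491.80328 / (1+0.122)^5 = 292718.12190
Total PV = 196925.59225 + 292718.12190 = 489643.71415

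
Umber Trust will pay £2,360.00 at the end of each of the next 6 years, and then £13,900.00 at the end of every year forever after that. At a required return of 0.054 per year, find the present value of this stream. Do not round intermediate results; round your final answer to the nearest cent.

£199575.80

PV of 6-year annuity: £2,360.00 × [1 − (1+0.054)^−6] / 0.054 = 11826.91396
Perpetuity value at year 6: £13,900.00 / 0.054 = 257407.40741
PV of perpetuity: 257407.40741 / (1+0.054)^6 = 187748.88875
Total PV = 11826.91396 + 187748.88875 = 199575.80271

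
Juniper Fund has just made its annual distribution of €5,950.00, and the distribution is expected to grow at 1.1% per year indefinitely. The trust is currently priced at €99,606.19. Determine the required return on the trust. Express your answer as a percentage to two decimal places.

D₁ = €5,950.00 × 1.011 = €6,015.4500
P = D₁/(r − g) ⇒ r = D₁/P + g = €6,015.4500/€99,606.19 + 0.011 = 0.060392 + 0.011 = 0.071392

7.14%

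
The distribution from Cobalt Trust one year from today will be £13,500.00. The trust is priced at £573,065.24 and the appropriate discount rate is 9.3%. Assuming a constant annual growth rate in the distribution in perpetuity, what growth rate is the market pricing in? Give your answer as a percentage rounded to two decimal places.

P = D₁/(r−g) ⇒ g = r − D₁/P = 0.093 − £13,500.00/£573,065.24 = 0.069442

6.94%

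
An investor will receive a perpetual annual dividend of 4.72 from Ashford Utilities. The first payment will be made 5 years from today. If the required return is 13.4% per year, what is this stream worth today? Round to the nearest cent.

Value at end of year 4: C / r = 4.72 / 0.134 = 35.2239
Discount to today: PV = 35.2239 / (1 + 0.134)^4 = 35.2239 / 1.653683 = 21.30

21.30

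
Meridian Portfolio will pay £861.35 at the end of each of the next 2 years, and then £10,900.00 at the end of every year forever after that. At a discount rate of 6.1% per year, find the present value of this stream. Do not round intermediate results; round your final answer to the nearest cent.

PV of 2-year annuity: £861.35 × [1 − (1+0.061)^−2] / 0.061 = 1576.98253
Perpetuity value at year 2: £10,900.00 / 0.061 = 178688.52459
PV of perpetuity: 178688.52459 / (1+0.061)^2 = 158732.51418
Total PV = 1576.98253 + 158732.51418 = 160309.49670

£160309.50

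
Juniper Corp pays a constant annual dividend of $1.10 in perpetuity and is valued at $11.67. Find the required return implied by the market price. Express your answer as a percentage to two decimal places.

9.43%

P = C/r ⇒ r = C/P = $1.10/$11.67 = 0.094259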